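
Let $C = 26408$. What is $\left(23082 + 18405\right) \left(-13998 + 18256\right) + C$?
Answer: $176678054$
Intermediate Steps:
$\left(23082 + 18405\right) \left(-13998 + 18256\right) + C = \left(23082 + 18405\right) \left(-13998 + 18256\right) + 26408 = 41487 \cdot 4258 + 26408 = 176651646 + 26408 = 176678054$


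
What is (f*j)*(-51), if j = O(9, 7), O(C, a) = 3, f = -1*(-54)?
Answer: -8262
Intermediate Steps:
f = 54
j = 3
(f*j)*(-51) = (54*3)*(-51) = 162*(-51) = -8262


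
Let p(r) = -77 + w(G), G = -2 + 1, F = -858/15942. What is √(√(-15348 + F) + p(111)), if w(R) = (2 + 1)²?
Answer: √(-480056132 + 2657*I*√108351872803)/2657 ≈ 6.0549 + 10.23*I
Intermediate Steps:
F = -143/2657 (F = -858*1/15942 = -143/2657 ≈ -0.053820)
G = -1
w(R) = 9 (w(R) = 3² = 9)
p(r) = -68 (p(r) = -77 + 9 = -68)
√(√(-15348 + F) + p(111)) = √(√(-15348 - 143/2657) - 68) = √(√(-40779779/2657) - 68) = √(I*√108351872803/2657 - 68) = √(-68 + I*√108351872803/2657)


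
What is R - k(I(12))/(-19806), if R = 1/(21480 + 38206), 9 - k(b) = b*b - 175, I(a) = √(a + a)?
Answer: 4784783/591070458 ≈ 0.0080951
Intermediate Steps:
I(a) = √2*√a (I(a) = √(2*a) = √2*√a)
k(b) = 184 - b² (k(b) = 9 - (b*b - 175) = 9 - (b² - 175) = 9 - (-175 + b²) = 9 + (175 - b²) = 184 - b²)
R = 1/59686 ≈ 1.6754e-5
R - k(I(12))/(-19806) = 1/59686 - (184 - (√2*√12)²)/(-19806) = 1/59686 - (184 - (√2*(2*√3))²)*(-1)/19806 = 1/59686 - (184 - (2*√6)²)*(-1)/19806 = 1/59686 - (184 - 1*24)*(-1)/19806 = 1/59686 - (184 - 24)*(-1)/19806 = 1/59686 - 160*(-1)/19806 = 1/59686 - 1*(-80/9903) = 1/59686 + 80/9903 = 4784783/591070458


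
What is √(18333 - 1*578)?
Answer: √17755 ≈ 133.25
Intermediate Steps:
√(18333 - 1*578) = √(18333 - 578) = √17755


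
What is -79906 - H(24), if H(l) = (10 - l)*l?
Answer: -79570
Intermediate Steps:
H(l) = l*(10 - l)
-79906 - H(24) = -79906 - 24*(10 - 1*24) = -79906 - 24*(10 - 24) = -79906 - 24*(-14) = -79906 - 1*(-336) = -79906 + 336 = -79570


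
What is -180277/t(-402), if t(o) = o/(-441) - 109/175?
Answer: -662517975/1061 ≈ -6.2443e+5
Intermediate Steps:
t(o) = -109/175 - o/441 (t(o) = o*(-1/441) - 109*1/175 = -o/441 - 109/175 = -109/175 - o/441)
-180277/t(-402) = -180277/(-109/175 - 1/441*(-402)) = -180277/(-109/175 + 134/147) = -180277/1061/3675 = -180277*3675/1061 = -662517975/1061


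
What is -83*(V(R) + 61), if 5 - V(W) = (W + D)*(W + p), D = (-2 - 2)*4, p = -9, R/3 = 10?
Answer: 18924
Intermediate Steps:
R = 30 (R = 3*10 = 30)
D = -16 (D = -4*4 = -16)
V(W) = 5 - (-16 + W)*(-9 + W) (V(W) = 5 - (W - 16)*(W - 9) = 5 - (-16 + W)*(-9 + W))
-83*(V(R) + 61) = -83*((-139 - 1*30² + 25*30) + 61) = -83*((-139 - 1*900 + 750) + 61) = -83*((-139 - 900 + 750) + 61) = -83*(-289 + 61) = -83*(-228) = 18924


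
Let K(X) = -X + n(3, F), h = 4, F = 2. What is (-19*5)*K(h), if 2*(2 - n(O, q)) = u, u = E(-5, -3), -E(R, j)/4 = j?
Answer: 760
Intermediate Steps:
E(R, j) = -4*j
u = 12 (u = -4*(-3) = 12)
n(O, q) = -4 (n(O, q) = 2 - ½*12 = 2 - 6 = -4)
K(X) = -4 - X (K(X) = -X - 4 = -4 - X)
(-19*5)*K(h) = (-19*5)*(-4 - 1*4) = -95*(-4 - 4) = -95*(-8) = 760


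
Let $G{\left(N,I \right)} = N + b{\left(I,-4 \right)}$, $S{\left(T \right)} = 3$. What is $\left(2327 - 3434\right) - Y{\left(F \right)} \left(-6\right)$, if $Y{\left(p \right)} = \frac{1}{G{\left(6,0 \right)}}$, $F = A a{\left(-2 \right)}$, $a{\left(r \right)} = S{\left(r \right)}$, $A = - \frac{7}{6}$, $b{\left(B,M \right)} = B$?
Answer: $-1106$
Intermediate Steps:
$A = - \frac{7}{6}$ ($A = \left(-7\right) \frac{1}{6} = - \frac{7}{6} \approx -1.1667$)
$a{\left(r \right)} = 3$
$G{\left(N,I \right)} = I + N$ ($G{\left(N,I \right)} = N + I = I + N$)
$F = - \frac{7}{2}$ ($F = \left(- \frac{7}{6}\right) 3 = - \frac{7}{2} \approx -3.5$)
$Y{\left(p \right)} = \frac{1}{6}$ ($Y{\left(p \right)} = \frac{1}{0 + 6} = \frac{1}{6}$)
$\left(2327 - 3434\right) - Y{\left(F \right)} \left(-6\right) = \left(2327 - 3434\right) - \frac{1}{6} \left(-6\right) = -1107 - -1 = -1107 + 1 = -1106$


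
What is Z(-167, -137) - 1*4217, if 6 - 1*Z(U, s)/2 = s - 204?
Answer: -3523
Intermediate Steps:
Z(U, s) = 420 - 2*s (Z(U, s) = 12 - 2*(s - 204) = 12 - 2*(-204 + s) = 12 + (408 - 2*s) = 420 - 2*s)
Z(-167, -137) - 1*4217 = (420 - 2*(-137)) - 1*4217 = (420 + 274) - 4217 = 694 - 4217 = -3523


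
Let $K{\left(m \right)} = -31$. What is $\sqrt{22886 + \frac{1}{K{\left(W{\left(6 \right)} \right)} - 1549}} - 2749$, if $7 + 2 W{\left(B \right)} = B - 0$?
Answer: $-2749 + \frac{\sqrt{14283152205}}{790} \approx -2597.7$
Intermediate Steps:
$W{\left(B \right)} = - \frac{7}{2} + \frac{B}{2}$ ($W{\left(B \right)} = - \frac{7}{2} + \frac{B - 0}{2} = - \frac{7}{2} + \frac{B + 0}{2} = - \frac{7}{2} + \frac{B}{2}$)
$\sqrt{22886 + \frac{1}{K{\left(W{\left(6 \right)} \right)} - 1549}} - 2749 = \sqrt{22886 + \frac{1}{-31 - 1549}} - 2749 = \sqrt{22886 + \frac{1}{-1580}} - 2749 = \sqrt{22886 - \frac{1}{1580}} - 2749 = \sqrt{\frac{36159879}{1580}} - 2749 = \frac{\sqrt{14283152205}}{790} - 2749 = -2749 + \frac{\sqrt{14283152205}}{790}$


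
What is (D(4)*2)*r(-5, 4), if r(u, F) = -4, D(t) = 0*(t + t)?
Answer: 0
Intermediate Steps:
D(t) = 0 (D(t) = 0*(2*t) = 0)
(D(4)*2)*r(-5, 4) = (0*2)*(-4) = 0*(-4) = 0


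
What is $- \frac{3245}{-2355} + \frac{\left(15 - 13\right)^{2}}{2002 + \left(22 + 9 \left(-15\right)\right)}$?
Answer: $\frac{1227845}{889719} \approx 1.38$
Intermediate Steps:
$- \frac{3245}{-2355} + \frac{\left(15 - 13\right)^{2}}{2002 + \left(22 + 9 \left(-15\right)\right)} = \left(-3245\right) \left(- \frac{1}{2355}\right) + \frac{2^{2}}{2002 + \left(22 - 135\right)} = \frac{649}{471} + \frac{4}{2002 - 113} = \frac{649}{471} + \frac{4}{1889} = \frac{1227845}{889719}$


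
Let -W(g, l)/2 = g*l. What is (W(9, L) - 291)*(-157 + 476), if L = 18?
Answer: -196185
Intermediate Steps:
W(g, l) = -2*g*l
(W(9, L) - 291)*(-157 + 476) = (-2*9*18 - 291)*(-157 + 476) = (-324 - 291)*319 = -615*319 = -196185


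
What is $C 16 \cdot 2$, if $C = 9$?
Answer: $288$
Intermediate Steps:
$C 16 \cdot 2 = 9 \cdot 16 \cdot 2 = 144 \cdot 2 = 288$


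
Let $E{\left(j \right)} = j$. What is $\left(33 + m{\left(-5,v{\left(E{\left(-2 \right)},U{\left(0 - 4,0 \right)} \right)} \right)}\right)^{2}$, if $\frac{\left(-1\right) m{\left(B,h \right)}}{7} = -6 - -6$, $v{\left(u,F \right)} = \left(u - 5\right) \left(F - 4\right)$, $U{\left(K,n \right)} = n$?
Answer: $1089$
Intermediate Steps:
$v{\left(u,F \right)} = \left(-5 + u\right) \left(-4 + F\right)$
$m{\left(B,h \right)} = 0$ ($m{\left(B,h \right)} = - 7 \left(-6 - -6\right) = - 7 \left(-6 + 6\right) = \left(-7\right) 0 = 0$)
$\left(33 + m{\left(-5,v{\left(E{\left(-2 \right)},U{\left(0 - 4,0 \right)} \right)} \right)}\right)^{2} = \left(33 + 0\right)^{2} = 33^{2} = 1089$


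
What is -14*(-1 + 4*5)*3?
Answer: -798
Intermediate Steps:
-14*(-1 + 4*5)*3 = -14*(-1 + 20)*3 = -14*19*3 = -266*3 = -798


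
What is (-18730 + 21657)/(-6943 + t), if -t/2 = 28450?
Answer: -2927/63843 ≈ -0.045847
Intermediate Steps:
t = -56900 (t = -2*28450 = -56900)
(-18730 + 21657)/(-6943 + t) = (-18730 + 21657)/(-6943 - 56900) = 2927/(-63843) = 2927*(-1/63843) = -2927/63843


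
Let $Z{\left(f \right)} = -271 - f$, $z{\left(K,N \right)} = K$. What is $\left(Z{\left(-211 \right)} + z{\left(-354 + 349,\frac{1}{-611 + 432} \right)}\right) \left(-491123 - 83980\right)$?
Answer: $37381695$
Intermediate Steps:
$\left(Z{\left(-211 \right)} + z{\left(-354 + 349,\frac{1}{-611 + 432} \right)}\right) \left(-491123 - 83980\right) = \left(\left(-271 - -211\right) + \left(-354 + 349\right)\right) \left(-491123 - 83980\right) = \left(\left(-271 + 211\right) - 5\right) \left(-575103\right) = \left(-60 - 5\right) \left(-575103\right) = \left(-65\right) \left(-575103\right) = 37381695$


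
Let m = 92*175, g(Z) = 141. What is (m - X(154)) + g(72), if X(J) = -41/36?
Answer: 584717/36 ≈ 16242.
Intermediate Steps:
m = 16100
X(J) = -41/36 (X(J) = -41*1/36 = -41/36)
(m - X(154)) + g(72) = (16100 - 1*(-41/36)) + 141 = (16100 + 41/36) + 141 = 579641/36 + 141 = 584717/36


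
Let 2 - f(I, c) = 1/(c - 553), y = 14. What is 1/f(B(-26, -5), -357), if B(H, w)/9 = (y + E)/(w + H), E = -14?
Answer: 910/1821 ≈ 0.49973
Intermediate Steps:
B(H, w) = 0 (B(H, w) = 9*((14 - 14)/(w + H)) = 9*(0/(H + w)) = 9*0 = 0)
f(I, c) = 2 - 1/(-553 + c) (f(I, c) = 2 - 1/(c - 553) = 2 - 1/(-553 + c))
1/f(B(-26, -5), -357) = 1/((-1107 + 2*(-357))/(-553 - 357)) = 1/((-1107 - 714)/(-910)) = 1/(-1/910*(-1821)) = 1/(1821/910) = 910/1821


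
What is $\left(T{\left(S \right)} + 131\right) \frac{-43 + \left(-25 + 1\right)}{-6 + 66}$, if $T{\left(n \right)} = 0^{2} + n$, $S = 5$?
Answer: $- \frac{2278}{15} \approx -151.87$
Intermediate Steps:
$T{\left(n \right)} = n$ ($T{\left(n \right)} = 0 + n = n$)
$\left(T{\left(S \right)} + 131\right) \frac{-43 + \left(-25 + 1\right)}{-6 + 66} = \left(5 + 131\right) \frac{-43 + \left(-25 + 1\right)}{-6 + 66} = 136 \frac{-43 - 24}{60} = 136 \left(\left(-67\right) \frac{1}{60}\right) = 136 \left(- \frac{67}{60}\right) = - \frac{2278}{15}$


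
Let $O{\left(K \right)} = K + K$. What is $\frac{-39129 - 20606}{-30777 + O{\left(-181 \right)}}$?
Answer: $\frac{59735}{31139} \approx 1.9183$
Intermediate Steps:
$O{\left(K \right)} = 2 K$
$\frac{-39129 - 20606}{-30777 + O{\left(-181 \right)}} = \frac{-39129 - 20606}{-30777 + 2 \left(-181\right)} = - \frac{59735}{-30777 - 362} = - \frac{59735}{-31139} = \left(-59735\right) \left(- \frac{1}{31139}\right) = \frac{59735}{31139}$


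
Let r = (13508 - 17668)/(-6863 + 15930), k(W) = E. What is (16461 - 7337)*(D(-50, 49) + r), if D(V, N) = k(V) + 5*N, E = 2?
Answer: 20395689236/9067 ≈ 2.2494e+6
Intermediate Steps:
k(W) = 2
r = -4160/9067 ≈ -0.45881
D(V, N) = 2 + 5*N
(16461 - 7337)*(D(-50, 49) + r) = (16461 - 7337)*((2 + 5*49) - 4160/9067) = 9124*((2 + 245) - 4160/9067) = 9124*(247 - 4160/9067) = 9124*(2235389/9067) = 20395689236/9067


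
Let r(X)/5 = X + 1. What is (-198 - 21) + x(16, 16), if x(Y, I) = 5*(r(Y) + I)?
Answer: 286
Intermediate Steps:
r(X) = 5 + 5*X (r(X) = 5*(X + 1) = 5*(1 + X) = 5 + 5*X)
x(Y, I) = 25 + 5*I + 25*Y (x(Y, I) = 5*((5 + 5*Y) + I) = 5*(5 + I + 5*Y) = 25 + 5*I + 25*Y)
(-198 - 21) + x(16, 16) = (-198 - 21) + (25 + 5*16 + 25*16) = -219 + (25 + 80 + 400) = -219 + 505 = 286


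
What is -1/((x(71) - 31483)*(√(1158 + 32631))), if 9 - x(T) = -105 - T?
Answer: √33789/1057528122 ≈ 1.7382e-7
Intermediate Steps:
x(T) = 114 + T (x(T) = 9 - (-105 - T) = 9 + (105 + T) = 114 + T)
-1/((x(71) - 31483)*(√(1158 + 32631))) = -1/(((114 + 71) - 31483)*(√(1158 + 32631))) = -1/((185 - 31483)*(√33789)) = -√33789/33789/(-31298) = -(-1)*√33789/33789/31298 = -(-1)*√33789/1057528122 = √33789/1057528122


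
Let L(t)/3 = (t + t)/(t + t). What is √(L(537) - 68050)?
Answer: I*√68047 ≈ 260.86*I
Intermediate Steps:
L(t) = 3 (L(t) = 3*((t + t)/(t + t)) = 3*((2*t)/((2*t))) = 3*((2*t)*(1/(2*t))) = 3*1 = 3)
√(L(537) - 68050) = √(3 - 68050) = √(-68047) = I*√68047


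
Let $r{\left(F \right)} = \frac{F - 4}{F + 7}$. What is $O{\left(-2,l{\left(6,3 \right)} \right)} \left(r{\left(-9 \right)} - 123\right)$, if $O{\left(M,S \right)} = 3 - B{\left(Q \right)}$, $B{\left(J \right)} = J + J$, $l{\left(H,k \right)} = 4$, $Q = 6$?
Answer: $\frac{2097}{2} \approx 1048.5$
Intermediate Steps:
$B{\left(J \right)} = 2 J$
$r{\left(F \right)} = \frac{-4 + F}{7 + F}$
$O{\left(M,S \right)} = -9$ ($O{\left(M,S \right)} = 3 - 2 \cdot 6 = 3 - 12 = -9$)
$O{\left(-2,l{\left(6,3 \right)} \right)} \left(r{\left(-9 \right)} - 123\right) = - 9 \left(\frac{-4 - 9}{7 - 9} - 123\right) = - 9 \left(\frac{1}{-2} \left(-13\right) - 123\right) = - 9 \left(\left(- \frac{1}{2}\right) \left(-13\right) - 123\right) = - 9 \left(\frac{13}{2} - 123\right) = \left(-9\right) \left(- \frac{233}{2}\right) = \frac{2097}{2}$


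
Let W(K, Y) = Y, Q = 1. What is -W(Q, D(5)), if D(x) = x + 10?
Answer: -15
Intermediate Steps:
D(x) = 10 + x
-W(Q, D(5)) = -(10 + 5) = -1*15 = -15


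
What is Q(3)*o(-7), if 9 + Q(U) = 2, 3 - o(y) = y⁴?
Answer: 16786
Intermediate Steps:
o(y) = 3 - y⁴
Q(U) = -7 (Q(U) = -9 + 2 = -7)
Q(3)*o(-7) = -7*(3 - 1*(-7)⁴) = -7*(3 - 1*2401) = -7*(3 - 2401) = -7*(-2398) = 16786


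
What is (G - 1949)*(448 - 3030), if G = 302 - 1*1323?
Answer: 7668540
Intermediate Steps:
G = -1021 (G = 302 - 1323 = -1021)
(G - 1949)*(448 - 3030) = (-1021 - 1949)*(448 - 3030) = -2970*(-2582) = 7668540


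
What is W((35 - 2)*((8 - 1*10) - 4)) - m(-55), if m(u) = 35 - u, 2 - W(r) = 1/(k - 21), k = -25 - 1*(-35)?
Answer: -967/11 ≈ -87.909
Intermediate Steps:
k = 10 (k = -25 + 35 = 10)
W(r) = 23/11 (W(r) = 2 - 1/(10 - 21) = 2 - 1/(-11) = 2 - 1*(-1/11) = 2 + 1/11 = 23/11)
W((35 - 2)*((8 - 1*10) - 4)) - m(-55) = 23/11 - (35 - 1*(-55)) = 23/11 - (35 + 55) = 23/11 - 1*90 = 23/11 - 90 = -967/11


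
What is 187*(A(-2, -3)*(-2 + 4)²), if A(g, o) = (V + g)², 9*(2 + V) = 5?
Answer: 718828/81 ≈ 8874.4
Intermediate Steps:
V = -13/9 (V = -2 + (⅑)*5 = -2 + 5/9 = -13/9 ≈ -1.4444)
A(g, o) = (-13/9 + g)²
187*(A(-2, -3)*(-2 + 4)²) = 187*(((-13 + 9*(-2))²/81)*(-2 + 4)²) = 187*(((-13 - 18)²/81)*2²) = 187*(((1/81)*(-31)²)*4) = 187*(((1/81)*961)*4) = 187*((961/81)*4) = 187*(3844/81) = 718828/81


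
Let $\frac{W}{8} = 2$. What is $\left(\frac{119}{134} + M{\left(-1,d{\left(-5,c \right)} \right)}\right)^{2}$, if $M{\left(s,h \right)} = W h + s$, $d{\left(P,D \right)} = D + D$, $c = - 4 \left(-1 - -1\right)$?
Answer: $\frac{225}{17956} \approx 0.012531$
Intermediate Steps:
$W = 16$ ($W = 8 \cdot 2 = 16$)
$c = 0$ ($c = - 4 \left(-1 + 1\right) = \left(-4\right) 0 = 0$)
$d{\left(P,D \right)} = 2 D$
$M{\left(s,h \right)} = s + 16 h$ ($M{\left(s,h \right)} = 16 h + s = s + 16 h$)
$\left(\frac{119}{134} + M{\left(-1,d{\left(-5,c \right)} \right)}\right)^{2} = \left(\frac{119}{134} - \left(1 - 16 \cdot 2 \cdot 0\right)\right)^{2} = \left(119 \cdot \frac{1}{134} + \left(-1 + 16 \cdot 0\right)\right)^{2} = \left(\frac{119}{134} + \left(-1 + 0\right)\right)^{2} = \left(\frac{119}{134} - 1\right)^{2} = \left(- \frac{15}{134}\right)^{2} = \frac{225}{17956}$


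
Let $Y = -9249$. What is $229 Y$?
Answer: $-2118021$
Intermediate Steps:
$229 Y = 229 \left(-9249\right) = -2118021$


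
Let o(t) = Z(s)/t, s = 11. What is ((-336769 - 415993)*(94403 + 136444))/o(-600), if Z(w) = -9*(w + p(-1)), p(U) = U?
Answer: -1158485662760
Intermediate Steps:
Z(w) = 9 - 9*w (Z(w) = -9*(w - 1) = -9*(-1 + w) = 9 - 9*w)
o(t) = -90/t (o(t) = (9 - 9*11)/t = (9 - 99)/t = -90/t)
((-336769 - 415993)*(94403 + 136444))/o(-600) = ((-336769 - 415993)*(94403 + 136444))/((-90/(-600))) = (-752762*230847)/((-90*(-1/600))) = -173772849414/3/20 = -173772849414*20/3 = -1158485662760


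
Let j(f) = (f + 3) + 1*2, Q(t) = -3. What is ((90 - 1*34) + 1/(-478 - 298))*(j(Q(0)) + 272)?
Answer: 5953335/388 ≈ 15344.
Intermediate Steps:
j(f) = 5 + f (j(f) = (3 + f) + 2 = 5 + f)
((90 - 1*34) + 1/(-478 - 298))*(j(Q(0)) + 272) = ((90 - 1*34) + 1/(-478 - 298))*((5 - 3) + 272) = ((90 - 34) + 1/(-776))*(2 + 272) = (56 - 1/776)*274 = (43455/776)*274 = 5953335/388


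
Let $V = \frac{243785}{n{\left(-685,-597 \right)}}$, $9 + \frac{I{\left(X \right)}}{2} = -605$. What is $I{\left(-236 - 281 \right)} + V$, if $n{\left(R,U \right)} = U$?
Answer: $- \frac{976901}{597} \approx -1636.3$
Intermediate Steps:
$I{\left(X \right)} = -1228$ ($I{\left(X \right)} = -18 + 2 \left(-605\right) = -18 - 1210 = -1228$)
$V = - \frac{243785}{597}$ ($V = \frac{243785}{-597} = 243785 \left(- \frac{1}{597}\right) = - \frac{243785}{597} \approx -408.35$)
$I{\left(-236 - 281 \right)} + V = -1228 - \frac{243785}{597} = - \frac{976901}{597}$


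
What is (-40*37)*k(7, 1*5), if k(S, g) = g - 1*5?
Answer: 0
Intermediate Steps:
k(S, g) = -5 + g (k(S, g) = g - 5 = -5 + g)
(-40*37)*k(7, 1*5) = (-40*37)*(-5 + 1*5) = -1480*(-5 + 5) = -1480*0 = 0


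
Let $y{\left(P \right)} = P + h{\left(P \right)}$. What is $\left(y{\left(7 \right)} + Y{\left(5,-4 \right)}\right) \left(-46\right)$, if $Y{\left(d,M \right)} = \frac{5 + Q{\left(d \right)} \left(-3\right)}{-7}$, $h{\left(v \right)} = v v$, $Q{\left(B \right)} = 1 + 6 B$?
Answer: $- \frac{22080}{7} \approx -3154.3$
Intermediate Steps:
$h{\left(v \right)} = v^{2}$
$y{\left(P \right)} = P + P^{2}$
$Y{\left(d,M \right)} = - \frac{2}{7} + \frac{18 d}{7}$ ($Y{\left(d,M \right)} = \frac{5 + \left(1 + 6 d\right) \left(-3\right)}{-7} = \left(5 - \left(3 + 18 d\right)\right) \left(- \frac{1}{7}\right) = \left(2 - 18 d\right) \left(- \frac{1}{7}\right) = - \frac{2}{7} + \frac{18 d}{7}$)
$\left(y{\left(7 \right)} + Y{\left(5,-4 \right)}\right) \left(-46\right) = \left(7 \left(1 + 7\right) + \left(- \frac{2}{7} + \frac{18}{7} \cdot 5\right)\right) \left(-46\right) = \left(7 \cdot 8 + \left(- \frac{2}{7} + \frac{90}{7}\right)\right) \left(-46\right) = \left(56 + \frac{88}{7}\right) \left(-46\right) = \frac{480}{7} \left(-46\right) = - \frac{22080}{7}$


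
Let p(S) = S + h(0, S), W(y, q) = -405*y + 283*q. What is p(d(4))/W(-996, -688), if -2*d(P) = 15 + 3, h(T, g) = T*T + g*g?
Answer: 18/52169 ≈ 0.00034503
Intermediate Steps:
h(T, g) = T**2 + g**2
d(P) = -9 (d(P) = -(15 + 3)/2 = -1/2*18 = -9)
p(S) = S + S**2 (p(S) = S + (0**2 + S**2) = S + (0 + S**2) = S + S**2)
p(d(4))/W(-996, -688) = (-9*(1 - 9))/(-405*(-996) + 283*(-688)) = (-9*(-8))/(403380 - 194704) = 72/208676 = 72*(1/208676) = 18/52169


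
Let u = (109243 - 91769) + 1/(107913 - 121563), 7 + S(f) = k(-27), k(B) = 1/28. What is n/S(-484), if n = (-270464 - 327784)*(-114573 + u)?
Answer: -176204157207344/21125 ≈ -8.3410e+9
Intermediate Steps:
k(B) = 1/28
S(f) = -195/28 (S(f) = -7 + 1/28 = -195/28)
u = 238520099/13650 (u = 17474 + 1/(-13650) = 17474 - 1/13650 = 238520099/13650 ≈ 17474.)
n = 18879016843644/325 (n = (-270464 - 327784)*(-114573 + 238520099/13650) = -598248*(-1325401351/13650) = 18879016843644/325 ≈ 5.8089e+10)
n/S(-484) = 18879016843644/(325*(-195/28)) = (18879016843644/325)*(-28/195) = -176204157207344/21125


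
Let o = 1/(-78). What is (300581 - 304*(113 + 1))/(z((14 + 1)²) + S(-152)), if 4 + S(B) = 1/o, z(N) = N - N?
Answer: -265925/82 ≈ -3243.0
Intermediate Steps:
o = -1/78 ≈ -0.012821
z(N) = 0
S(B) = -82 (S(B) = -4 + 1/(-1/78) = -4 - 78 = -82)
(300581 - 304*(113 + 1))/(z((14 + 1)²) + S(-152)) = (300581 - 304*(113 + 1))/(0 - 82) = (300581 - 304*114)/(-82) = (300581 - 34656)*(-1/82) = 265925*(-1/82) = -265925/82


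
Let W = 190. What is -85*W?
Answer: -16150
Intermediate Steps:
-85*W = -85*190 = -16150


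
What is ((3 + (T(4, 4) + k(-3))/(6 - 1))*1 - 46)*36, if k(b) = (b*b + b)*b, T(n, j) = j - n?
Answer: -8388/5 ≈ -1677.6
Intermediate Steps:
k(b) = b*(b + b**2) (k(b) = (b**2 + b)*b = (b + b**2)*b = b*(b + b**2))
((3 + (T(4, 4) + k(-3))/(6 - 1))*1 - 46)*36 = ((3 + ((4 - 1*4) + (-3)**2*(1 - 3))/(6 - 1))*1 - 46)*36 = ((3 + ((4 - 4) + 9*(-2))/5)*1 - 46)*36 = ((3 + (0 - 18)*(1/5))*1 - 46)*36 = ((3 - 18*1/5)*1 - 46)*36 = ((3 - 18/5)*1 - 46)*36 = (-3/5*1 - 46)*36 = (-3/5 - 46)*36 = -233/5*36 = -8388/5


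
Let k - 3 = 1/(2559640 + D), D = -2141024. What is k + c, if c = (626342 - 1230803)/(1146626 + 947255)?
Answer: 2376561313993/876532088696 ≈ 2.7113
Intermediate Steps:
c = -604461/2093881 ≈ -0.28868
k = 1255849/418616 (k = 3 + 1/(2559640 - 2141024) = 3 + 1/418616 = 1255849/418616 ≈ 3.0000)
k + c = 1255849/418616 - 604461/2093881 = 2376561313993/876532088696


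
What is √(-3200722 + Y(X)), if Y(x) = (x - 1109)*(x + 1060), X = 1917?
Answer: I*√795306 ≈ 891.8*I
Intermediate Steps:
Y(x) = (-1109 + x)*(1060 + x)
√(-3200722 + Y(X)) = √(-3200722 + (-1175540 + 1917² - 49*1917)) = √(-3200722 + (-1175540 + 3674889 - 93933)) = √(-3200722 + 2405416) = √(-795306) = I*√795306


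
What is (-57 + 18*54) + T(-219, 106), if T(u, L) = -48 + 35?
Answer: 902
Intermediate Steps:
T(u, L) = -13
(-57 + 18*54) + T(-219, 106) = (-57 + 18*54) - 13 = (-57 + 972) - 13 = 915 - 13 = 902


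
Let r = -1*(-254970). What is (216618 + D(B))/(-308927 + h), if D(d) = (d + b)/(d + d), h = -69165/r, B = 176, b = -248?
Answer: -27001841439/38508402218 ≈ -0.70119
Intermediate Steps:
r = 254970
h = -1537/5666 (h = -69165/254970 = -69165*1/254970 = -1537/5666 ≈ -0.27127)
D(d) = (-248 + d)/(2*d) (D(d) = (d - 248)/(d + d) = (-248 + d)/((2*d)) = (-248 + d)*(1/(2*d)) = (-248 + d)/(2*d))
(216618 + D(B))/(-308927 + h) = (216618 + (½)*(-248 + 176)/176)/(-308927 - 1537/5666) = (216618 + (½)*(1/176)*(-72))/(-1750381919/5666) = (216618 - 9/44)*(-5666/1750381919) = (9531183/44)*(-5666/1750381919) = -27001841439/38508402218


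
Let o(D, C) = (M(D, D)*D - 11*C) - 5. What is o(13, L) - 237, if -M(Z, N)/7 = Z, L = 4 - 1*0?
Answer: -1469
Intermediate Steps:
L = 4 (L = 4 + 0 = 4)
M(Z, N) = -7*Z
o(D, C) = -5 - 11*C - 7*D² (o(D, C) = ((-7*D)*D - 11*C) - 5 = (-7*D² - 11*C) - 5 = (-11*C - 7*D²) - 5 = -5 - 11*C - 7*D²)
o(13, L) - 237 = (-5 - 11*4 - 7*13²) - 237 = (-5 - 44 - 7*169) - 237 = (-5 - 44 - 1183) - 237 = -1232 - 237 = -1469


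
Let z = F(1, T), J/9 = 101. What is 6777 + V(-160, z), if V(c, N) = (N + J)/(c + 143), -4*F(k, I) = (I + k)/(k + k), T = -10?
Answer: 914391/136 ≈ 6723.5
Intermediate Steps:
F(k, I) = -(I + k)/(8*k) (F(k, I) = -(I + k)/(4*(k + k)) = -(I + k)/(4*(2*k)) = -(I + k)*1/(2*k)/4 = -(I + k)/(8*k))
J = 909 (J = 9*101 = 909)
z = 9/8 (z = (⅛)*(-1*(-10) - 1*1)/1 = (⅛)*1*(10 - 1) = (⅛)*1*9 = 9/8 ≈ 1.1250)
V(c, N) = (909 + N)/(143 + c) (V(c, N) = (N + 909)/(c + 143) = (909 + N)/(143 + c))
6777 + V(-160, z) = 6777 + (909 + 9/8)/(143 - 160) = 6777 + (7281/8)/(-17) = 6777 - 1/17*7281/8 = 6777 - 7281/136 = 914391/136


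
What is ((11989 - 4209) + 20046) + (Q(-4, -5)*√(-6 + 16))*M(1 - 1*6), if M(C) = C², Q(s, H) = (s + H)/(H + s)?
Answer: 27826 + 25*√10 ≈ 27905.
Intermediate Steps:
Q(s, H) = 1 (Q(s, H) = (H + s)/(H + s) = 1)
((11989 - 4209) + 20046) + (Q(-4, -5)*√(-6 + 16))*M(1 - 1*6) = ((11989 - 4209) + 20046) + (1*√(-6 + 16))*(1 - 1*6)² = (7780 + 20046) + (1*√10)*(1 - 6)² = 27826 + √10*(-5)² = 27826 + √10*25 = 27826 + 25*√10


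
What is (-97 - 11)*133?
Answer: -14364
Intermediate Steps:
(-97 - 11)*133 = -108*133 = -14364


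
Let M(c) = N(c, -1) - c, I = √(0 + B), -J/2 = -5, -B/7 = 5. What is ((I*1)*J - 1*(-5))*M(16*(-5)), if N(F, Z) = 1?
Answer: 405 + 810*I*√35 ≈ 405.0 + 4792.0*I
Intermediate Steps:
B = -35 (B = -7*5 = -35)
J = 10 (J = -2*(-5) = 10)
I = I*√35 (I = √(0 - 35) = √(-35) = I*√35 ≈ 5.9161*I)
M(c) = 1 - c
((I*1)*J - 1*(-5))*M(16*(-5)) = (((I*√35)*1)*10 - 1*(-5))*(1 - 16*(-5)) = ((I*√35)*10 + 5)*(1 - 1*(-80)) = (10*I*√35 + 5)*(1 + 80) = (5 + 10*I*√35)*81 = 405 + 810*I*√35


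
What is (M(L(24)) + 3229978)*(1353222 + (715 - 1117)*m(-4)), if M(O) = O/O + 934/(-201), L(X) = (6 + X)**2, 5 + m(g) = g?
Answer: 293631412896600/67 ≈ 4.3826e+12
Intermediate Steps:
m(g) = -5 + g
M(O) = -733/201 (M(O) = 1 + 934*(-1/201) = 1 - 934/201 = -733/201)
(M(L(24)) + 3229978)*(1353222 + (715 - 1117)*m(-4)) = (-733/201 + 3229978)*(1353222 + (715 - 1117)*(-5 - 4)) = 649224845*(1353222 - 402*(-9))/201 = 649224845*(1353222 + 3618)/201 = (649224845/201)*1356840 = 293631412896600/67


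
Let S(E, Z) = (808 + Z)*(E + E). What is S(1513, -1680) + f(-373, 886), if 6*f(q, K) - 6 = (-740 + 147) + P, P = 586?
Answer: -15832033/6 ≈ -2.6387e+6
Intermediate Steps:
S(E, Z) = 2*E*(808 + Z) (S(E, Z) = (808 + Z)*(2*E) = 2*E*(808 + Z))
f(q, K) = -1/6 (f(q, K) = 1 + ((-740 + 147) + 586)/6 = 1 + (-593 + 586)/6 = 1 + (1/6)*(-7) = 1 - 7/6 = -1/6)
S(1513, -1680) + f(-373, 886) = 2*1513*(808 - 1680) - 1/6 = 2*1513*(-872) - 1/6 = -2638672 - 1/6 = -15832033/6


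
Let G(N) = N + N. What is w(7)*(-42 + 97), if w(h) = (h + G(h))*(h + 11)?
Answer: 20790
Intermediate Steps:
G(N) = 2*N
w(h) = 3*h*(11 + h) (w(h) = (h + 2*h)*(h + 11) = (3*h)*(11 + h) = 3*h*(11 + h))
w(7)*(-42 + 97) = (3*7*(11 + 7))*(-42 + 97) = (3*7*18)*55 = 378*55 = 20790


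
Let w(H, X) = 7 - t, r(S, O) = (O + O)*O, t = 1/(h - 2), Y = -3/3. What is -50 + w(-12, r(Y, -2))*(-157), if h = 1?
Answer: -1306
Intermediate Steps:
Y = -1 (Y = -3*1/3 = -1)
t = -1 (t = 1/(1 - 2) = 1/(-1) = -1)
r(S, O) = 2*O**2 (r(S, O) = (2*O)*O = 2*O**2)
w(H, X) = 8 (w(H, X) = 7 - 1*(-1) = 7 + 1 = 8)
-50 + w(-12, r(Y, -2))*(-157) = -50 + 8*(-157) = -50 - 1256 = -1306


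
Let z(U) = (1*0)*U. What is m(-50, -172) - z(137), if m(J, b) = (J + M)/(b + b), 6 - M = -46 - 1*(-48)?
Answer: 23/172 ≈ 0.13372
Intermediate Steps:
M = 4 (M = 6 - (-46 - 1*(-48)) = 6 - (-46 + 48) = 6 - 1*2 = 6 - 2 = 4)
z(U) = 0 (z(U) = 0*U = 0)
m(J, b) = (4 + J)/(2*b) (m(J, b) = (J + 4)/(b + b) = (4 + J)/((2*b)) = (4 + J)*(1/(2*b)) = (4 + J)/(2*b))
m(-50, -172) - z(137) = (½)*(4 - 50)/(-172) - 1*0 = (½)*(-1/172)*(-46) + 0 = 23/172 + 0 = 23/172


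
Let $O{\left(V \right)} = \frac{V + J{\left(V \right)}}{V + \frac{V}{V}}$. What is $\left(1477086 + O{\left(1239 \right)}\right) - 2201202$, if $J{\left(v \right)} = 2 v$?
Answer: $- \frac{897900123}{1240} \approx -7.2411 \cdot 10^{5}$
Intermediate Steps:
$O{\left(V \right)} = \frac{3 V}{1 + V}$ ($O{\left(V \right)} = \frac{V + 2 V}{V + \frac{V}{V}} = \frac{3 V}{V + 1} = \frac{3 V}{1 + V}$)
$\left(1477086 + O{\left(1239 \right)}\right) - 2201202 = \left(1477086 + 3 \cdot 1239 \frac{1}{1 + 1239}\right) - 2201202 = \left(1477086 + 3 \cdot 1239 \cdot \frac{1}{1240}\right) - 2201202 = \left(1477086 + \frac{3717}{1240}\right) - 2201202 = \frac{1831590357}{1240} - 2201202 = - \frac{897900123}{1240}$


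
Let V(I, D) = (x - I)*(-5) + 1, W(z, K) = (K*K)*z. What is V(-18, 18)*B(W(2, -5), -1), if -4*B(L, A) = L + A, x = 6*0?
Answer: 4361/4 ≈ 1090.3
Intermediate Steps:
W(z, K) = z*K**2 (W(z, K) = K**2*z = z*K**2)
x = 0
V(I, D) = 1 + 5*I (V(I, D) = (0 - I)*(-5) + 1 = -I*(-5) + 1 = 5*I + 1 = 1 + 5*I)
B(L, A) = -A/4 - L/4 (B(L, A) = -(L + A)/4 = -(A + L)/4 = -A/4 - L/4)
V(-18, 18)*B(W(2, -5), -1) = (1 + 5*(-18))*(-1/4*(-1) - (-5)**2/2) = (1 - 90)*(1/4 - 25/2) = -89*(1/4 - 1/4*50) = -89*(1/4 - 25/2) = -89*(-49/4) = 4361/4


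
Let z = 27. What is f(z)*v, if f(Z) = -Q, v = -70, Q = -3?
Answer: -210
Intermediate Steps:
f(Z) = 3 (f(Z) = -1*(-3) = 3)
f(z)*v = 3*(-70) = -210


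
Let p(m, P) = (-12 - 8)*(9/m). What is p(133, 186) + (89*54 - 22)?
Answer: 636092/133 ≈ 4782.6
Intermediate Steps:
p(m, P) = -180/m
p(133, 186) + (89*54 - 22) = -180/133 + (89*54 - 22) = -180*1/133 + (4806 - 22) = -180/133 + 4784 = 636092/133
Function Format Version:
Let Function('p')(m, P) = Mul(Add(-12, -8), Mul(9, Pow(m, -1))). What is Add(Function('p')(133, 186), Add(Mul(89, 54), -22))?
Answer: Rational(636092, 133) ≈ 4782.6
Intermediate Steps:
Function('p')(m, P) = Mul(-180, Pow(m, -1)) (Function('p')(m, P) = Mul(-20, Mul(9, Pow(m, -1))) = Mul(-180, Pow(m, -1)))
Add(Function('p')(133, 186), Add(Mul(89, 54), -22)) = Add(Mul(-180, Pow(133, -1)), Add(Mul(89, 54), -22)) = Add(Mul(-180, Rational(1, 133)), Add(4806, -22)) = Add(Rational(-180, 133), 4784) = Rational(636092, 133)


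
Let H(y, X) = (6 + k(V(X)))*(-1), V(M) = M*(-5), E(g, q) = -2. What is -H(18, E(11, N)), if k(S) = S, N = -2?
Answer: 16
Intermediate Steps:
V(M) = -5*M
H(y, X) = -6 + 5*X (H(y, X) = (6 - 5*X)*(-1) = -6 + 5*X)
-H(18, E(11, N)) = -(-6 + 5*(-2)) = -(-6 - 10) = -1*(-16) = 16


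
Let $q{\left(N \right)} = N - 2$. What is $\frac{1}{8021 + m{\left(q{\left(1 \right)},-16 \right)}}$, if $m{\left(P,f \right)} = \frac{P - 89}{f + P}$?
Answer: $\frac{17}{136447} \approx 0.00012459$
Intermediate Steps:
$q{\left(N \right)} = -2 + N$
$m{\left(P,f \right)} = \frac{-89 + P}{P + f}$
$\frac{1}{8021 + m{\left(q{\left(1 \right)},-16 \right)}} = \frac{1}{8021 + \frac{-89 + \left(-2 + 1\right)}{\left(-2 + 1\right) - 16}} = \frac{1}{8021 + \frac{-89 - 1}{-1 - 16}} = \frac{1}{8021 + \frac{1}{-17} \left(-90\right)} = \frac{1}{8021 - - \frac{90}{17}} = \frac{1}{8021 + \frac{90}{17}} = \frac{1}{\frac{136447}{17}} = \frac{17}{136447}$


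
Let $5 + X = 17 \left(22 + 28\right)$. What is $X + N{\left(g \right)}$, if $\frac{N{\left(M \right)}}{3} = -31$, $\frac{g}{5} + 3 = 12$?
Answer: $752$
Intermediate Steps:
$g = 45$ ($g = -15 + 5 \cdot 12 = -15 + 60 = 45$)
$N{\left(M \right)} = -93$ ($N{\left(M \right)} = 3 \left(-31\right) = -93$)
$X = 845$ ($X = -5 + 17 \left(22 + 28\right) = -5 + 17 \cdot 50 = -5 + 850 = 845$)
$X + N{\left(g \right)} = 845 - 93 = 752$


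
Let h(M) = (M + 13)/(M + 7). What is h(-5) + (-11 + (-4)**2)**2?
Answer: 29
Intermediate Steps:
h(M) = (13 + M)/(7 + M)
h(-5) + (-11 + (-4)**2)**2 = (13 - 5)/(7 - 5) + (-11 + (-4)**2)**2 = 8/2 + (-11 + 16)**2 = (1/2)*8 + 5**2 = 4 + 25 = 29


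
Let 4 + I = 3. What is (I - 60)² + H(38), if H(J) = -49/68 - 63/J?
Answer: 4804459/1292 ≈ 3718.6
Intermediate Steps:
I = -1 (I = -4 + 3 = -1)
H(J) = -49/68 - 63/J (H(J) = -49*1/68 - 63/J = -49/68 - 63/J)
(I - 60)² + H(38) = (-1 - 60)² + (-49/68 - 63/38) = (-61)² + (-49/68 - 63*1/38) = 3721 + (-49/68 - 63/38) = 3721 - 3073/1292 = 4804459/1292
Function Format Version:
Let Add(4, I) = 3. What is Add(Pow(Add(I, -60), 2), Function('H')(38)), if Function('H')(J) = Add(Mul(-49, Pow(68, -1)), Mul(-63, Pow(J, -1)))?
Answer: Rational(4804459, 1292) ≈ 3718.6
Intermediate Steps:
I = -1 (I = Add(-4, 3) = -1)
Function('H')(J) = Add(Rational(-49, 68), Mul(-63, Pow(J, -1))) (Function('H')(J) = Add(Mul(-49, Rational(1, 68)), Mul(-63, Pow(J, -1))) = Add(Rational(-49, 68), Mul(-63, Pow(J, -1))))
Add(Pow(Add(I, -60), 2), Function('H')(38)) = Add(Pow(Add(-1, -60), 2), Add(Rational(-49, 68), Mul(-63, Pow(38, -1)))) = Add(Pow(-61, 2), Add(Rational(-49, 68), Mul(-63, Rational(1, 38)))) = Add(3721, Add(Rational(-49, 68), Rational(-63, 38))) = Add(3721, Rational(-3073, 1292)) = Rational(4804459, 1292)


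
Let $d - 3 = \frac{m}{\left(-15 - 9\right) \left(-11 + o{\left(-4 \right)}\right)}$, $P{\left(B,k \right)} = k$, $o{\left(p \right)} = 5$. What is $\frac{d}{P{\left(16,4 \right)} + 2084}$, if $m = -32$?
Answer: $\frac{25}{18792} \approx 0.0013304$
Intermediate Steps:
$d = \frac{25}{9}$ ($d = 3 - \frac{32}{\left(-15 - 9\right) \left(-11 + 5\right)} = 3 - \frac{32}{\left(-24\right) \left(-6\right)} = 3 - \frac{32}{144} = 3 - \frac{2}{9} = \frac{25}{9} \approx 2.7778$)
$\frac{d}{P{\left(16,4 \right)} + 2084} = \frac{25}{9 \left(4 + 2084\right)} = \frac{25}{9 \cdot 2088} = \frac{25}{9} \cdot \frac{1}{2088} = \frac{25}{18792}$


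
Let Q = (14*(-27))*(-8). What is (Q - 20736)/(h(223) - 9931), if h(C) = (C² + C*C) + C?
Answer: -8856/44875 ≈ -0.19735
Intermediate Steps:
Q = 3024 (Q = -378*(-8) = 3024)
h(C) = C + 2*C² (h(C) = (C² + C²) + C = 2*C² + C = C + 2*C²)
(Q - 20736)/(h(223) - 9931) = (3024 - 20736)/(223*(1 + 2*223) - 9931) = -17712/(223*(1 + 446) - 9931) = -17712/(223*447 - 9931) = -17712/(99681 - 9931) = -17712/89750 = -17712*1/89750 = -8856/44875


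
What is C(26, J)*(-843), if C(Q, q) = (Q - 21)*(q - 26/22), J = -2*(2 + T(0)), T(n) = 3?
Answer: 518445/11 ≈ 47131.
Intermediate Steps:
J = -10 (J = -2*(2 + 3) = -2*5 = -10)
C(Q, q) = (-21 + Q)*(-13/11 + q) (C(Q, q) = (-21 + Q)*(q - 26*1/22) = (-21 + Q)*(q - 13/11) = (-21 + Q)*(-13/11 + q))
C(26, J)*(-843) = (273/11 - 21*(-10) - 13/11*26 + 26*(-10))*(-843) = (273/11 + 210 - 338/11 - 260)*(-843) = -615/11*(-843) = 518445/11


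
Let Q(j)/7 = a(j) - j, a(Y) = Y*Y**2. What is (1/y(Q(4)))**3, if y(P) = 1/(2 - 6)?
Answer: -64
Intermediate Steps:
a(Y) = Y**3
Q(j) = -7*j + 7*j**3 (Q(j) = 7*(j**3 - j) = -7*j + 7*j**3)
y(P) = -1/4 (y(P) = 1/(-4) = -1/4)
(1/y(Q(4)))**3 = (1/(-1/4))**3 = (-4)**3 = -64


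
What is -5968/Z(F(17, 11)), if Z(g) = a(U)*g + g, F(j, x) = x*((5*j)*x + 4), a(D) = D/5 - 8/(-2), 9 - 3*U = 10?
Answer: -14920/127391 ≈ -0.11712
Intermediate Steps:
U = -⅓ (U = 3 - ⅓*10 = 3 - 10/3 = -⅓ ≈ -0.33333)
a(D) = 4 + D/5 (a(D) = D*(⅕) - 8*(-½) = D/5 + 4 = 4 + D/5)
F(j, x) = x*(4 + 5*j*x) (F(j, x) = x*(5*j*x + 4) = x*(4 + 5*j*x))
Z(g) = 74*g/15 (Z(g) = (4 + (⅕)*(-⅓))*g + g = (4 - 1/15)*g + g = 59*g/15 + g = 74*g/15)
-5968/Z(F(17, 11)) = -5968*15/(814*(4 + 5*17*11)) = -5968*15/(814*(4 + 935)) = -5968/(74*(11*939)/15) = -5968/((74/15)*10329) = -5968/254782/5 = -5968*5/254782 = -14920/127391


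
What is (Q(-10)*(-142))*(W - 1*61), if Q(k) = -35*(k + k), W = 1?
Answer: 5964000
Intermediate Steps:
Q(k) = -70*k (Q(k) = -35*2*k = -70*k)
(Q(-10)*(-142))*(W - 1*61) = (-70*(-10)*(-142))*(1 - 1*61) = (700*(-142))*(1 - 61) = -99400*(-60) = 5964000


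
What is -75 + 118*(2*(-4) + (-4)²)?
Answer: 869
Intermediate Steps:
-75 + 118*(2*(-4) + (-4)²) = -75 + 118*(-8 + 16) = -75 + 118*8 = -75 + 944 = 869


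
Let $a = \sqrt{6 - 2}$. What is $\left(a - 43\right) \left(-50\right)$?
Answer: $2050$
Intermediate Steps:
$a = 2$ ($a = \sqrt{4} = 2$)
$\left(a - 43\right) \left(-50\right) = \left(2 - 43\right) \left(-50\right) = \left(-41\right) \left(-50\right) = 2050$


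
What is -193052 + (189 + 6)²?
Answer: -155027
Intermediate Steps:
-193052 + (189 + 6)² = -193052 + 195² = -193052 + 38025 = -155027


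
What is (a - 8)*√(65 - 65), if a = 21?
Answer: 0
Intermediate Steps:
(a - 8)*√(65 - 65) = (21 - 8)*√(65 - 65) = 13*√0 = 13*0 = 0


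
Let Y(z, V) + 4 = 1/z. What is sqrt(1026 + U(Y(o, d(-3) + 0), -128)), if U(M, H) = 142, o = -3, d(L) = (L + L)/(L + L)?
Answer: 4*sqrt(73) ≈ 34.176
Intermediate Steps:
d(L) = 1 (d(L) = (2*L)/((2*L)) = (2*L)*(1/(2*L)) = 1)
Y(z, V) = -4 + 1/z
sqrt(1026 + U(Y(o, d(-3) + 0), -128)) = sqrt(1026 + 142) = sqrt(1168) = 4*sqrt(73)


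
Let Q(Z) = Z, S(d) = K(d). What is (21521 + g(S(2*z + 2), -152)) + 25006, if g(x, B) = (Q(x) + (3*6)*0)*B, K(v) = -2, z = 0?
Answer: 46831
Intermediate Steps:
S(d) = -2
g(x, B) = B*x (g(x, B) = (x + (3*6)*0)*B = (x + 18*0)*B = (x + 0)*B = x*B = B*x)
(21521 + g(S(2*z + 2), -152)) + 25006 = (21521 - 152*(-2)) + 25006 = (21521 + 304) + 25006 = 21825 + 25006 = 46831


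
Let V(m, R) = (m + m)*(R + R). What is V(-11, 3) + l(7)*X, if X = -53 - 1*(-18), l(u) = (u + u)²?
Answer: -6992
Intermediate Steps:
V(m, R) = 4*R*m (V(m, R) = (2*m)*(2*R) = 4*R*m)
l(u) = 4*u² (l(u) = (2*u)² = 4*u²)
X = -35 (X = -53 + 18 = -35)
V(-11, 3) + l(7)*X = 4*3*(-11) + (4*7²)*(-35) = -132 + (4*49)*(-35) = -132 + 196*(-35) = -132 - 6860 = -6992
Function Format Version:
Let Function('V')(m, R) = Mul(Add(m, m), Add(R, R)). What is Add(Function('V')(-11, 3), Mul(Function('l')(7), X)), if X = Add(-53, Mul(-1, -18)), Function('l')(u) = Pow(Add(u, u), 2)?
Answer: -6992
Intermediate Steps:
Function('V')(m, R) = Mul(4, R, m) (Function('V')(m, R) = Mul(Mul(2, m), Mul(2, R)) = Mul(4, R, m))
Function('l')(u) = Mul(4, Pow(u, 2)) (Function('l')(u) = Pow(Mul(2, u), 2) = Mul(4, Pow(u, 2)))
X = -35 (X = Add(-53, 18) = -35)
Add(Function('V')(-11, 3), Mul(Function('l')(7), X)) = Add(Mul(4, 3, -11), Mul(Mul(4, Pow(7, 2)), -35)) = Add(-132, Mul(Mul(4, 49), -35)) = Add(-132, Mul(196, -35)) = Add(-132, -6860) = -6992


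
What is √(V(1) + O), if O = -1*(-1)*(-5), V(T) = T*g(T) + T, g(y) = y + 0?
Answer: I*√3 ≈ 1.732*I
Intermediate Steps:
g(y) = y
V(T) = T + T² (V(T) = T*T + T = T² + T = T + T²)
O = -5 (O = 1*(-5) = -5)
√(V(1) + O) = √(1*(1 + 1) - 5) = √(1*2 - 5) = √(2 - 5) = √(-3) = I*√3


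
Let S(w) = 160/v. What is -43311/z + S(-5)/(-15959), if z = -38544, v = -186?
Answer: 21428235559/19068834576 ≈ 1.1237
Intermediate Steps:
S(w) = -80/93 (S(w) = 160/(-186) = 160*(-1/186) = -80/93)
-43311/z + S(-5)/(-15959) = -43311/(-38544) - 80/93/(-15959) = -43311*(-1/38544) - 80/93*(-1/15959) = 14437/12848 + 80/1484187 = 21428235559/19068834576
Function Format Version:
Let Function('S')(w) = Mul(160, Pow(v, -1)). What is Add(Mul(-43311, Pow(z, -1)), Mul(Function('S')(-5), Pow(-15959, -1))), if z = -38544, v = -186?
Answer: Rational(21428235559, 19068834576) ≈ 1.1237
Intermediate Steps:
Function('S')(w) = Rational(-80, 93) (Function('S')(w) = Mul(160, Pow(-186, -1)) = Mul(160, Rational(-1, 186)) = Rational(-80, 93))
Add(Mul(-43311, Pow(z, -1)), Mul(Function('S')(-5), Pow(-15959, -1))) = Add(Mul(-43311, Pow(-38544, -1)), Mul(Rational(-80, 93), Pow(-15959, -1))) = Add(Mul(-43311, Rational(-1, 38544)), Mul(Rational(-80, 93), Rational(-1, 15959))) = Add(Rational(14437, 12848), Rational(80, 1484187)) = Rational(21428235559, 19068834576)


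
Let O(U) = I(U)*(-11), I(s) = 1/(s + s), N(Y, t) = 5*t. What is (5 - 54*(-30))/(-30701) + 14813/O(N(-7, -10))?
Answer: 4134306675/30701 ≈ 1.3466e+5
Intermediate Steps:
I(s) = 1/(2*s)
O(U) = -11/(2*U) (O(U) = (1/(2*U))*(-11) = -11/(2*U))
(5 - 54*(-30))/(-30701) + 14813/O(N(-7, -10)) = (5 - 54*(-30))/(-30701) + 14813/((-11/(2*(5*(-10))))) = (5 + 1620)*(-1/30701) + 14813/((-11/2/(-50))) = 1625*(-1/30701) + 14813/((-11/2*(-1/50))) = -1625/30701 + 14813/(11/100) = -1625/30701 + 14813*(100/11) = -1625/30701 + 1481300/11 = 4134306675/30701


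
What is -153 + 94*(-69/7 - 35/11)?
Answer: -106157/77 ≈ -1378.7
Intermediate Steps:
-153 + 94*(-69/7 - 35/11) = -153 + 94*(-1004/77) = -153 - 94376/77 = -106157/77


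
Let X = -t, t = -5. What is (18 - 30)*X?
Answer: -60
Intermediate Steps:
X = 5 (X = -1*(-5) = 5)
(18 - 30)*X = (18 - 30)*5 = -12*5 = -60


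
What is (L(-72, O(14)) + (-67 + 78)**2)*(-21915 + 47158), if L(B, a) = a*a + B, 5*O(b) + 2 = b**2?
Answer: 980968223/25 ≈ 3.9239e+7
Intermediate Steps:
O(b) = -2/5 + b**2/5
L(B, a) = B + a**2 (L(B, a) = a**2 + B = B + a**2)
(L(-72, O(14)) + (-67 + 78)**2)*(-21915 + 47158) = ((-72 + (-2/5 + (1/5)*14**2)**2) + (-67 + 78)**2)*(-21915 + 47158) = ((-72 + (-2/5 + (1/5)*196)**2) + 11**2)*25243 = ((-72 + (-2/5 + 196/5)**2) + 121)*25243 = ((-72 + (194/5)**2) + 121)*25243 = ((-72 + 37636/25) + 121)*25243 = (35836/25 + 121)*25243 = (38861/25)*25243 = 980968223/25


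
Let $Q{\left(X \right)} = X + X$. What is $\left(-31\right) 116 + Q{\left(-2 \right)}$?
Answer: $-3600$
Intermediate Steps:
$Q{\left(X \right)} = 2 X$
$\left(-31\right) 116 + Q{\left(-2 \right)} = \left(-31\right) 116 + 2 \left(-2\right) = -3596 - 4 = -3600$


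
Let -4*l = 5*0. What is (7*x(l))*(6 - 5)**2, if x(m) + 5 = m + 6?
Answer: 7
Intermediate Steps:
l = 0 (l = -5*0/4 = -1/4*0 = 0)
x(m) = 1 + m (x(m) = -5 + (m + 6) = -5 + (6 + m) = 1 + m)
(7*x(l))*(6 - 5)**2 = (7*(1 + 0))*(6 - 5)**2 = (7*1)*1**2 = 7*1 = 7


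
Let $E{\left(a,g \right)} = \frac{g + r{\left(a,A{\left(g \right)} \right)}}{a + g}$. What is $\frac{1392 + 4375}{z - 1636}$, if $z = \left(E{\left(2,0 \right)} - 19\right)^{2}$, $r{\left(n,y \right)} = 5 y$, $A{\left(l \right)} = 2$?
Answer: $- \frac{5767}{1440} \approx -4.0049$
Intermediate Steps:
$E{\left(a,g \right)} = \frac{10 + g}{a + g}$ ($E{\left(a,g \right)} = \frac{g + 5 \cdot 2}{a + g} = \frac{g + 10}{a + g} = \frac{10 + g}{a + g}$)
$z = 196$ ($z = \left(\frac{10 + 0}{2 + 0} - 19\right)^{2} = \left(\frac{1}{2} \cdot 10 - 19\right)^{2} = \left(5 - 19\right)^{2} = \left(-14\right)^{2} = 196$)
$\frac{1392 + 4375}{z - 1636} = \frac{1392 + 4375}{196 - 1636} = \frac{5767}{-1440} = 5767 \left(- \frac{1}{1440}\right) = - \frac{5767}{1440}$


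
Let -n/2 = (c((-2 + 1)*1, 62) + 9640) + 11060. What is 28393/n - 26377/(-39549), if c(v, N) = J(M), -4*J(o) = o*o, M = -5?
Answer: -62473339/3273668475 ≈ -0.019084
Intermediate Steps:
J(o) = -o**2/4 (J(o) = -o*o/4 = -o**2/4)
c(v, N) = -25/4 (c(v, N) = -1/4*(-5)**2 = -1/4*25 = -25/4)
n = -82775/2 (n = -2*((-25/4 + 9640) + 11060) = -2*(38535/4 + 11060) = -2*82775/4 = -82775/2 ≈ -41388.)
28393/n - 26377/(-39549) = 28393/(-82775/2) - 26377/(-39549) = 28393*(-2/82775) - 26377*(-1/39549) = -56786/82775 + 26377/39549 = -62473339/3273668475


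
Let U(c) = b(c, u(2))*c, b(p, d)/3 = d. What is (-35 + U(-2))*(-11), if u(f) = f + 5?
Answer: 847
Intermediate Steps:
u(f) = 5 + f
b(p, d) = 3*d
U(c) = 21*c (U(c) = (3*(5 + 2))*c = (3*7)*c = 21*c)
(-35 + U(-2))*(-11) = (-35 + 21*(-2))*(-11) = (-35 - 42)*(-11) = -77*(-11) = 847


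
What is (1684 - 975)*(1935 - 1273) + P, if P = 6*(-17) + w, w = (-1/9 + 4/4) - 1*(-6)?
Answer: 4223366/9 ≈ 4.6926e+5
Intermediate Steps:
w = 62/9 (w = (-1*1/9 + 4*(1/4)) + 6 = (-1/9 + 1) + 6 = 8/9 + 6 = 62/9 ≈ 6.8889)
P = -856/9 (P = 6*(-17) + 62/9 = -102 + 62/9 = -856/9 ≈ -95.111)
(1684 - 975)*(1935 - 1273) + P = (1684 - 975)*(1935 - 1273) - 856/9 = 709*662 - 856/9 = 469358 - 856/9 = 4223366/9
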